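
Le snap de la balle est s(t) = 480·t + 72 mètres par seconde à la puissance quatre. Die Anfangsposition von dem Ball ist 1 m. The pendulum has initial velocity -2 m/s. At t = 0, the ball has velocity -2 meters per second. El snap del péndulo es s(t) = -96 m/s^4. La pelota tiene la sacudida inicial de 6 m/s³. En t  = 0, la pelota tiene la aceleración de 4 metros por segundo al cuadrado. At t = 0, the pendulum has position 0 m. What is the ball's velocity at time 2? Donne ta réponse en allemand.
Ausgehend von dem Snap s(t) = 480·t + 72, nehmen wir 3 Integrale. Durch Integration von dem Snap und Verwendung der Anfangsbedingung j(0) = 6, erhalten wir j(t) = 240·t^2 + 72·t + 6. Mit ∫j(t)dt und Anwendung von a(0) = 4, finden wir a(t) = 80·t^3 + 36·t^2 + 6·t + 4. Das Integral von der Beschleunigung ist die Geschwindigkeit. Mit v(0) = -2 erhalten wir v(t) = 20·t^4 + 12·t^3 + 3·t^2 + 4·t - 2. Aus der Gleichung für die Geschwindigkeit v(t) = 20·t^4 + 12·t^3 + 3·t^2 + 4·t - 2, setzen wir t = 2 ein und erhalten v = 434.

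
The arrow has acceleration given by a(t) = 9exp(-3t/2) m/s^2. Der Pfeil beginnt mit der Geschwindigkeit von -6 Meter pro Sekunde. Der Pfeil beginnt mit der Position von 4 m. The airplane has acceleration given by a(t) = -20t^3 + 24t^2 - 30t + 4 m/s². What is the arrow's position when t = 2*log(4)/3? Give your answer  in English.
To find the answer, we compute 2 integrals of a(t) = 9·exp(-3·t/2). The integral of acceleration, with v(0) = -6, gives velocity: v(t) = -6·exp(-3·t/2). Finding the integral of v(t) and using x(0) = 4: x(t) = 4·exp(-3·t/2). From the given position equation x(t) = 4·exp(-3·t/2), we substitute t = 2*log(4)/3 to get x = 1.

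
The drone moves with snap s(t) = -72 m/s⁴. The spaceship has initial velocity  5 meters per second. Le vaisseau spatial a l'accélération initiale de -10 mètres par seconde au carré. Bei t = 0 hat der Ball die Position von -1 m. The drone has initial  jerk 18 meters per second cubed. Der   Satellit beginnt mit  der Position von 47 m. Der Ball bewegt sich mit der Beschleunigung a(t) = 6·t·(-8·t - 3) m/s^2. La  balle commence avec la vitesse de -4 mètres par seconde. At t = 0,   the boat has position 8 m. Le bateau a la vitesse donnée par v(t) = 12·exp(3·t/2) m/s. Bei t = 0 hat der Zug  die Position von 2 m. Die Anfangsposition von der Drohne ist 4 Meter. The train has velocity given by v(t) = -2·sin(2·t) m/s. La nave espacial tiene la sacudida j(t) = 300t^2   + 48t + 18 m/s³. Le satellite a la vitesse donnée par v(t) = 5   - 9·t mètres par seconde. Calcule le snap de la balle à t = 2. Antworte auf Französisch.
Nous devons dériver notre équation de l'accélération a(t) = 6·t·(-8·t - 3) 2 fois. La dérivée de l'accélération donne le jerk: j(t) = -96·t - 18. En dérivant le jerk, nous obtenons le snap: s(t) = -96. De l'équation du snap s(t) = -96, nous substituons t = 2 pour obtenir s = -96.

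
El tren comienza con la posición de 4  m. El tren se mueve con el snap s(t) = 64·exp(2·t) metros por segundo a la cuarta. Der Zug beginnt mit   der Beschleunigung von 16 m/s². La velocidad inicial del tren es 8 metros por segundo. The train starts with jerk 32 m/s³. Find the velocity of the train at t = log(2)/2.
We need to integrate our snap equation s(t) = 64·exp(2·t) 3 times. The integral of snap, with j(0) = 32, gives jerk: j(t) = 32·exp(2·t). The antiderivative of jerk, with a(0) = 16, gives acceleration: a(t) = 16·exp(2·t). The integral of acceleration is velocity. Using v(0) = 8, we get v(t) = 8·exp(2·t). From the given velocity equation v(t) = 8·exp(2·t), we substitute t = log(2)/2 to get v = 16.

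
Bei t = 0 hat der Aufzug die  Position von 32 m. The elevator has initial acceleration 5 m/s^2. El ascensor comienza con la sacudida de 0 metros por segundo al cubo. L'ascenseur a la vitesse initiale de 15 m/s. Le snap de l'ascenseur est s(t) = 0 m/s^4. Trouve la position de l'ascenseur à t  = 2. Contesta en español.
Partiendo del snap s(t) = 0, tomamos 4 integrales. Integrando el snap y usando la condición inicial j(0) = 0, obtenemos j(t) = 0. La antiderivada de la sacudida es la aceleración. Usando a(0) = 5, obtenemos a(t) = 5. Tomando ∫a(t)dt y aplicando v(0) = 15, encontramos v(t) = 5·t + 15. La antiderivada de la velocidad es la posición. Usando x(0) = 32, obtenemos x(t) = 5·t^2/2 + 15·t + 32. Usando x(t) = 5·t^2/2 + 15·t + 32 y sustituyendo t = 2, encontramos x = 72.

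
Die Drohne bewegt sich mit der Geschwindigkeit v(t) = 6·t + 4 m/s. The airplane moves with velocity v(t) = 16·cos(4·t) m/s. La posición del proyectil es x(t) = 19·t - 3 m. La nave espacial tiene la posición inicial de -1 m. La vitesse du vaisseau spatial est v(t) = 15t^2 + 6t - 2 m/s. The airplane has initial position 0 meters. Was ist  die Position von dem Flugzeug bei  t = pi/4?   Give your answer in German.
Ausgehend von der Geschwindigkeit v(t) = 16·cos(4·t), nehmen wir 1 Integral. Die Stammfunktion von der Geschwindigkeit, mit x(0) = 0, ergibt die Position: x(t) = 4·sin(4·t). Aus der Gleichung für die Position x(t) = 4·sin(4·t), setzen wir t = pi/4 ein und erhalten x = 0.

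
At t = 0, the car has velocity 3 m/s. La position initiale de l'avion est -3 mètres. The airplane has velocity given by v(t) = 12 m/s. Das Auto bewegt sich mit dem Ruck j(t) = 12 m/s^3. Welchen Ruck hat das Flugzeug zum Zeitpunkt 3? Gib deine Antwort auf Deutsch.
Um dies zu lösen, müssen wir 2 Ableitungen unserer Gleichung für die Geschwindigkeit v(t) = 12 nehmen. Mit d/dt von v(t) finden wir a(t) = 0. Die Ableitung von der Beschleunigung ergibt den Ruck: j(t) = 0. Aus der Gleichung für den Ruck j(t) = 0, setzen wir t = 3 ein und erhalten j = 0.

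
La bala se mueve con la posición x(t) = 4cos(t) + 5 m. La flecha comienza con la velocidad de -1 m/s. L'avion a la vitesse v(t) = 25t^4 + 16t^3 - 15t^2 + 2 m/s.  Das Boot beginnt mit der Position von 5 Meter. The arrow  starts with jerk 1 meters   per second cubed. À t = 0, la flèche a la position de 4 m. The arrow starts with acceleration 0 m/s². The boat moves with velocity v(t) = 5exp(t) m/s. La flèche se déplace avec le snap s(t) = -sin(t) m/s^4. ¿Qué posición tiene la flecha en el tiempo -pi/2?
Partiendo del snap s(t) = -sin(t), tomamos 4 antiderivadas. La integral del snap, con j(0) = 1, da la sacudida: j(t) = cos(t). La antiderivada de la sacudida, con a(0) = 0, da la aceleración: a(t) = sin(t). Integrando la aceleración y usando la condición inicial v(0) = -1, obtenemos v(t) = -cos(t). La integral de la velocidad, con x(0) = 4, da la posición: x(t) = 4 - sin(t). De la ecuación de la posición x(t) = 4 - sin(t), sustituimos t = -pi/2 para obtener x = 5.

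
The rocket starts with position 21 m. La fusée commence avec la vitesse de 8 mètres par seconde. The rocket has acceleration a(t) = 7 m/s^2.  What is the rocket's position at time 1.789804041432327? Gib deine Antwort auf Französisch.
Pour résoudre ceci, nous devons prendre 2 primitives de notre équation de l'accélération a(t) = 7. L'intégrale de l'accélération, avec v(0) = 8, donne la vitesse: v(t) = 7·t + 8. En intégrant la vitesse et en utilisant la condition initiale x(0) = 21, nous obtenons x(t) = 7·t^2/2 + 8·t + 21. En utilisant x(t) = 7·t^2/2 + 8·t + 21 et en substituant t = 1.789804041432327, nous trouvons x = 46.5303271050048.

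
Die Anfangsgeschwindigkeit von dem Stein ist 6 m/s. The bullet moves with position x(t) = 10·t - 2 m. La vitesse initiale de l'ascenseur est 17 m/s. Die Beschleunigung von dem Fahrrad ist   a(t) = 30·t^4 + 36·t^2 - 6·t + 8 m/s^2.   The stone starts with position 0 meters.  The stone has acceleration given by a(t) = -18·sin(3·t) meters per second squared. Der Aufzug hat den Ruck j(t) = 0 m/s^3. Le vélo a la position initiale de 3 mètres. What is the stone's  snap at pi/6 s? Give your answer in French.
Pour résoudre ceci, nous devons prendre 2 dérivées de notre équation de l'accélération a(t) = -18·sin(3·t). En dérivant l'accélération, nous obtenons le jerk: j(t) = -54·cos(3·t). En prenant d/dt de j(t), nous trouvons s(t) = 162·sin(3·t). Nous avons le snap s(t) = 162·sin(3·t). En substituant t = pi/6: s(pi/6) = 162.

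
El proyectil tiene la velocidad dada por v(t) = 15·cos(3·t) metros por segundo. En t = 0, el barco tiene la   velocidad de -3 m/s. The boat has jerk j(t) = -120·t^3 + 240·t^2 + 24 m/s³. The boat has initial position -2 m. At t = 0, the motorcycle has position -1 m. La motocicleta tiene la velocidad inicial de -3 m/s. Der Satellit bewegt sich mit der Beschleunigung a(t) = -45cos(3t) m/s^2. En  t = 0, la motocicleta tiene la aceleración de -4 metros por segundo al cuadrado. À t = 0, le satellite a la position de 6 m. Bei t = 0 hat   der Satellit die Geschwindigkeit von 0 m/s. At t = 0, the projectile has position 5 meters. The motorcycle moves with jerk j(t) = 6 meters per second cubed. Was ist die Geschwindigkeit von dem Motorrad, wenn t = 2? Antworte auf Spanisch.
Para resolver esto, necesitamos tomar 2 integrales de nuestra ecuación de la sacudida j(t) = 6. La antiderivada de la sacudida es la aceleración. Usando a(0) = -4, obtenemos a(t) = 6·t - 4. Integrando la aceleración y usando la condición inicial v(0) = -3, obtenemos v(t) = 3·t^2 - 4·t - 3. Tenemos la velocidad v(t) = 3·t^2 - 4·t - 3. Sustituyendo t = 2: v(2) = 1.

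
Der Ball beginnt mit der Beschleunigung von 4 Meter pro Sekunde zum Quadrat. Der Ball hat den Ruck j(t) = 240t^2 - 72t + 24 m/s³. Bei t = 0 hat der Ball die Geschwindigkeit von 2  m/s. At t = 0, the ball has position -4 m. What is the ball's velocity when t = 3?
To find the answer, we compute 2 integrals of j(t) = 240·t^2 - 72·t + 24. The antiderivative of jerk, with a(0) = 4, gives acceleration: a(t) = 80·t^3 - 36·t^2 + 24·t + 4. Finding the antiderivative of a(t) and using v(0) = 2: v(t) = 20·t^4 - 12·t^3 + 12·t^2 + 4·t + 2. We have velocity v(t) = 20·t^4 - 12·t^3 + 12·t^2 + 4·t + 2. Substituting t = 3: v(3) = 1418.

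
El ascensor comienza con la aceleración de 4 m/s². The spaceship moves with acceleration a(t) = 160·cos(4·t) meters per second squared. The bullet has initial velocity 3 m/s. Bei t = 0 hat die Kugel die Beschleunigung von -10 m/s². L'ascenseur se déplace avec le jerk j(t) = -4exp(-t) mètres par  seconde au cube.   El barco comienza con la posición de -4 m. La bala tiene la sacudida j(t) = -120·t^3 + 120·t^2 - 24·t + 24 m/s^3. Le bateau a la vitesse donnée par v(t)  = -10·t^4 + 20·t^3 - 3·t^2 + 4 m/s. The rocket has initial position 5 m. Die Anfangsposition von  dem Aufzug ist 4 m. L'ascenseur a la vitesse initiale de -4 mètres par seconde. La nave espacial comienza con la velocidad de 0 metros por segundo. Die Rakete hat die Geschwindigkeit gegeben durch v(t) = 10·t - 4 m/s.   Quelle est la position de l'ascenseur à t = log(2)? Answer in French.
En partant du jerk j(t) = -4·exp(-t), nous prenons 3 primitives. En prenant ∫j(t)dt et en appliquant a(0) = 4, nous trouvons a(t) = 4·exp(-t). En intégrant l'accélération et en utilisant la condition initiale v(0) = -4, nous obtenons v(t) = -4·exp(-t). La primitive de la vitesse est la position. En utilisant x(0) = 4, nous obtenons x(t) = 4·exp(-t). Nous avons la position x(t) = 4·exp(-t). En substituant t = log(2): x(log(2)) = 2.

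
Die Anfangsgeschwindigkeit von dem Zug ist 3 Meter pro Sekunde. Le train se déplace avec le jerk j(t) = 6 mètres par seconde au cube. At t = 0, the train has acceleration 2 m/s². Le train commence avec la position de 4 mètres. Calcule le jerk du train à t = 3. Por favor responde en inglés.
Using j(t) = 6 and substituting t = 3, we find j = 6.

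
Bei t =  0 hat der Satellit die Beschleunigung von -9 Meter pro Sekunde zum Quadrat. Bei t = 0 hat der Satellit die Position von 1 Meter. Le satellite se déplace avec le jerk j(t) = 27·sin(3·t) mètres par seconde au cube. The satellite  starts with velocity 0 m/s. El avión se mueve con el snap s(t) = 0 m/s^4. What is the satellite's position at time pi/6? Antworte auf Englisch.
To solve this, we need to take 3 antiderivatives of our jerk equation j(t) = 27·sin(3·t). The antiderivative of jerk is acceleration. Using a(0) = -9, we get a(t) = -9·cos(3·t). The antiderivative of acceleration, with v(0) = 0, gives velocity: v(t) = -3·sin(3·t). The integral of velocity is position. Using x(0) = 1, we get x(t) = cos(3·t). From the given position equation x(t) = cos(3·t), we substitute t = pi/6 to get x = 0.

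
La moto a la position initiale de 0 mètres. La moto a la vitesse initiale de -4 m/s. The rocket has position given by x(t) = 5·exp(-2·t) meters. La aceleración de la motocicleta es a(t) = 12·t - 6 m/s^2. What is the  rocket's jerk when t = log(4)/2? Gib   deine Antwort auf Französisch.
Pour résoudre ceci, nous devons prendre 3 dérivées de notre équation de la position x(t) = 5·exp(-2·t). En prenant d/dt de x(t), nous trouvons v(t) = -10·exp(-2·t). En dérivant la vitesse, nous obtenons l'accélération: a(t) = 20·exp(-2·t). En prenant d/dt de a(t), nous trouvons j(t) = -40·exp(-2·t). En utilisant j(t) = -40·exp(-2·t) et en substituant t = log(4)/2, nous trouvons j = -10.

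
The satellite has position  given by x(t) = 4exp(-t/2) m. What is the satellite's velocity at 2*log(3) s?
Starting from position x(t) = 4·exp(-t/2), we take 1 derivative. The derivative of position gives velocity: v(t) = -2·exp(-t/2). Using v(t) = -2·exp(-t/2) and substituting t = 2*log(3), we find v = -2/3.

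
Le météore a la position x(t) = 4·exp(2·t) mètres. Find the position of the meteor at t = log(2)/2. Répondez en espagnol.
De la ecuación de la posición x(t) = 4·exp(2·t), sustituimos t = log(2)/2 para obtener x = 8.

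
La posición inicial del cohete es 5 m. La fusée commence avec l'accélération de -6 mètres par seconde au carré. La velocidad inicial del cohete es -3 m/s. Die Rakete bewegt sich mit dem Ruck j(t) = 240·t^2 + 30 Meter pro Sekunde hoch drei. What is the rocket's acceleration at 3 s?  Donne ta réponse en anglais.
To find the answer, we compute 1 antiderivative of j(t) = 240·t^2 + 30. Integrating jerk and using the initial condition a(0) = -6, we get a(t) = 80·t^3 + 30·t - 6. From the given acceleration equation a(t) = 80·t^3 + 30·t - 6, we substitute t = 3 to get a = 2244.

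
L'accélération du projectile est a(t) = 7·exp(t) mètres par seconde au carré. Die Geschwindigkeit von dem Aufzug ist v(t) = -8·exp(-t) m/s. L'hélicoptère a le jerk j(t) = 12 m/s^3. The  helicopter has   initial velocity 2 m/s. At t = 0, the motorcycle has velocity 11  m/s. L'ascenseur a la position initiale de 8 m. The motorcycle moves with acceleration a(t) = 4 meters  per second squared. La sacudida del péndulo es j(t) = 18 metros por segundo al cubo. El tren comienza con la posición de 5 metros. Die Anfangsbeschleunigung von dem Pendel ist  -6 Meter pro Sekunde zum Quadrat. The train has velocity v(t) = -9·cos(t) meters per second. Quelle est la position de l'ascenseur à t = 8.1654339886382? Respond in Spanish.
Partiendo de la velocidad v(t) = -8·exp(-t), tomamos 1 antiderivada. La antiderivada de la velocidad es la posición. Usando x(0) = 8, obtenemos x(t) = 8·exp(-t). Usando x(t) = 8·exp(-t) y sustituyendo t = 8.1654339886382, encontramos x = 0.00227450587730616.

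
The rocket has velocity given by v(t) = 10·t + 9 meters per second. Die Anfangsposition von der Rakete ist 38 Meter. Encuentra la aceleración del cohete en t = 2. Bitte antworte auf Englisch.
To solve this, we need to take 1 derivative of our velocity equation v(t) = 10·t + 9. The derivative of velocity gives acceleration: a(t) = 10. We have acceleration a(t) = 10. Substituting t = 2: a(2) = 10.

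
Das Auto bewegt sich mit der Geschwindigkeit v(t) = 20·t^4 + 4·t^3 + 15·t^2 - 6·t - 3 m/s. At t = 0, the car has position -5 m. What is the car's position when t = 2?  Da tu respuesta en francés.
Pour résoudre ceci, nous devons prendre 1 primitive de notre équation de la vitesse v(t) = 20·t^4 + 4·t^3 + 15·t^2 - 6·t - 3. En intégrant la vitesse et en utilisant la condition initiale x(0) = -5, nous obtenons x(t) = 4·t^5 + t^4 + 5·t^3 - 3·t^2 - 3·t - 5. De l'équation de la position x(t) = 4·t^5 + t^4 + 5·t^3 - 3·t^2 - 3·t - 5, nous substituons t = 2 pour obtenir x = 161.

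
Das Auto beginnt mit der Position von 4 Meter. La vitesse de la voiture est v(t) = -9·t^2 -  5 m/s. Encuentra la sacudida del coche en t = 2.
Debemos derivar nuestra ecuación de la velocidad v(t) = -9·t^2 - 5 2 veces. Derivando la velocidad, obtenemos la aceleración: a(t) = -18·t. Tomando d/dt de a(t), encontramos j(t) = -18. Tenemos la sacudida j(t) = -18. Sustituyendo t = 2: j(2) = -18.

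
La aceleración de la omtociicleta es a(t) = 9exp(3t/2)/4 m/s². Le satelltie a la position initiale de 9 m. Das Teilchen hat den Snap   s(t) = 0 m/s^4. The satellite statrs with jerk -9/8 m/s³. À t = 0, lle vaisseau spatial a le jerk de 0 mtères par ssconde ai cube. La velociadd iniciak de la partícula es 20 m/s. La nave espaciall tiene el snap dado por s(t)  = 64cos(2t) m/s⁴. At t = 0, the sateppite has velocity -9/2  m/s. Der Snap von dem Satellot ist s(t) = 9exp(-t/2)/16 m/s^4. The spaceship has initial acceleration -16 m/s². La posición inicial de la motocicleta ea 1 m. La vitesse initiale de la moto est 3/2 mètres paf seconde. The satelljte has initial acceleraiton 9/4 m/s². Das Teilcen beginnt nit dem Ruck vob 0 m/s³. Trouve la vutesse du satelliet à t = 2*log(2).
Pour résoudre ceci, nous devons prendre 3 intégrales de notre équation du snap s(t) = 9·exp(-t/2)/16. La primitive du snap, avec j(0) = -9/8, donne le jerk: j(t) = -9·exp(-t/2)/8. L'intégrale du jerk est l'accélération. En utilisant a(0) = 9/4, nous obtenons a(t) = 9·exp(-t/2)/4. La primitive de l'accélération, avec v(0) = -9/2, donne la vitesse: v(t) = -9·exp(-t/2)/2. De l'équation de la vitesse v(t) = -9·exp(-t/2)/2, nous substituons t = 2*log(2) pour obtenir v = -9/4.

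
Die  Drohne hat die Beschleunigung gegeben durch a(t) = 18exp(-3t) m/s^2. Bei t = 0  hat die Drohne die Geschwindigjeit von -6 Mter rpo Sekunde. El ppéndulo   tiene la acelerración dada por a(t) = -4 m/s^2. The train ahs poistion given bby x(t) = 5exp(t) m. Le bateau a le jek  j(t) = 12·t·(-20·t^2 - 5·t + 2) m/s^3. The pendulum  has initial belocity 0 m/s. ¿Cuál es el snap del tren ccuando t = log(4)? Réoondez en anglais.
We must differentiate our position equation x(t) = 5·exp(t) 4 times. The derivative of position gives velocity: v(t) = 5·exp(t). The derivative of velocity gives acceleration: a(t) = 5·exp(t). Taking d/dt of a(t), we find j(t) = 5·exp(t). Taking d/dt of j(t), we find s(t) = 5·exp(t). We have snap s(t) = 5·exp(t). Substituting t = log(4): s(log(4)) = 20.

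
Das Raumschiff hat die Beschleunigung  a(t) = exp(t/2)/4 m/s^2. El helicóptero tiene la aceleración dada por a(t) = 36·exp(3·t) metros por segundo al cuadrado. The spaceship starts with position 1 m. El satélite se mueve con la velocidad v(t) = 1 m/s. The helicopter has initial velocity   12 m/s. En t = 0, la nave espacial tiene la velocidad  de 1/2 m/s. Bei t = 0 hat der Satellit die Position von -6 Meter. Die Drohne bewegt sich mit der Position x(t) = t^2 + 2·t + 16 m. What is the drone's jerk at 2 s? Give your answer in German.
Um dies zu lösen, müssen wir 3 Ableitungen unserer Gleichung für die Position x(t) = t^2 + 2·t + 16 nehmen. Mit d/dt von x(t) finden wir v(t) = 2·t + 2. Mit d/dt von v(t) finden wir a(t) = 2. Durch Ableiten von der Beschleunigung erhalten wir den Ruck: j(t) = 0. Mit j(t) = 0 und Einsetzen von t = 2, finden wir j = 0.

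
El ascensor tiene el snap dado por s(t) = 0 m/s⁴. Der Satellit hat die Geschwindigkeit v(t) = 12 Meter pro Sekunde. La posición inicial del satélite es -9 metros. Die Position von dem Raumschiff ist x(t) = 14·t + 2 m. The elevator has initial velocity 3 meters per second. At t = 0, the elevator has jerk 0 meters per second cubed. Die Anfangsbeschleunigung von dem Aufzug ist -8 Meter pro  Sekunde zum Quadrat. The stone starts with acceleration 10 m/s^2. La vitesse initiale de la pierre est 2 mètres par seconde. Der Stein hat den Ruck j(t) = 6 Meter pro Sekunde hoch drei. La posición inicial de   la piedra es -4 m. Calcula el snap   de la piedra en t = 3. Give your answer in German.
Um dies zu lösen, müssen wir 1 Ableitung unserer Gleichung für den Ruck j(t) = 6 nehmen. Die Ableitung von dem Ruck ergibt den Snap: s(t) = 0. Mit s(t) = 0 und Einsetzen von t = 3, finden wir s = 0.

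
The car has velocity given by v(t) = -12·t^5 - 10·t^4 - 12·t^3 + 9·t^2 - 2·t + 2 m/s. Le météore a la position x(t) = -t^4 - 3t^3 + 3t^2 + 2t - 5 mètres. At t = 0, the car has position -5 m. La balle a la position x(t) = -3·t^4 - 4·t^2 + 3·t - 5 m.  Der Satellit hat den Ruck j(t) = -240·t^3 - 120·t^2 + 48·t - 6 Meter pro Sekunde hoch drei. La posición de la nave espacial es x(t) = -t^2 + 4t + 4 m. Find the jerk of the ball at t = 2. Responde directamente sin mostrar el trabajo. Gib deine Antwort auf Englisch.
The answer is -144.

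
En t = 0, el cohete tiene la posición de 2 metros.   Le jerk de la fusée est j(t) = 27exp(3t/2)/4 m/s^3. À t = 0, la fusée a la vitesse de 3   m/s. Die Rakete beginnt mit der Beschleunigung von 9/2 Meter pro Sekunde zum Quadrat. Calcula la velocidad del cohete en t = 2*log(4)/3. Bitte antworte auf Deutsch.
Wir müssen die Stammfunktion unserer Gleichung für den Ruck j(t) = 27·exp(3·t/2)/4 2-mal finden. Mit ∫j(t)dt und Anwendung von a(0) = 9/2, finden wir a(t) = 9·exp(3·t/2)/2. Mit ∫a(t)dt und Anwendung von v(0) = 3, finden wir v(t) = 3·exp(3·t/2). Mit v(t) = 3·exp(3·t/2) und Einsetzen von t = 2*log(4)/3, finden wir v = 12.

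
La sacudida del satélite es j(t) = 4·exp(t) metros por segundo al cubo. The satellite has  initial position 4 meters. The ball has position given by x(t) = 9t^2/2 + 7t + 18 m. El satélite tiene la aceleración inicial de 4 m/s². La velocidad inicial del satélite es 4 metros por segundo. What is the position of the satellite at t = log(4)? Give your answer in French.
Nous devons intégrer notre équation du jerk j(t) = 4·exp(t) 3 fois. En prenant ∫j(t)dt et en appliquant a(0) = 4, nous trouvons a(t) = 4·exp(t). En prenant ∫a(t)dt et en appliquant v(0) = 4, nous trouvons v(t) = 4·exp(t). En intégrant la vitesse et en utilisant la condition initiale x(0) = 4, nous obtenons x(t) = 4·exp(t). De l'équation de la position x(t) = 4·exp(t), nous substituons t = log(4) pour obtenir x = 16.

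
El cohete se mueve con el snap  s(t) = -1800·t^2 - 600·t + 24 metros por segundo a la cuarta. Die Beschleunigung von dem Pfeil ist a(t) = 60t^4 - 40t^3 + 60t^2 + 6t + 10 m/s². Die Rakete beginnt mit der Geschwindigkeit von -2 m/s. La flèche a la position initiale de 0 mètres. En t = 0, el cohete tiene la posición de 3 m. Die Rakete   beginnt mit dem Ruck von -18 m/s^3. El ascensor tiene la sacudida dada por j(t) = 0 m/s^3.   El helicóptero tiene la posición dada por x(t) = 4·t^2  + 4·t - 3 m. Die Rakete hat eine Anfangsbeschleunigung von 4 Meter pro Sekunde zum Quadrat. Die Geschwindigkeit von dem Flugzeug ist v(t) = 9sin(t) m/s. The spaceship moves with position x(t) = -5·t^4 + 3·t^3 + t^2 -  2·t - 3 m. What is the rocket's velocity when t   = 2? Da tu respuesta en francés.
En partant du snap s(t) = -1800·t^2 - 600·t + 24, nous prenons 3 intégrales. En prenant ∫s(t)dt et en appliquant j(0) = -18, nous trouvons j(t) = -600·t^3 - 300·t^2 + 24·t - 18. En prenant ∫j(t)dt et en appliquant a(0) = 4, nous trouvons a(t) = -150·t^4 - 100·t^3 + 12·t^2 - 18·t + 4. L'intégrale de l'accélération, avec v(0) = -2, donne la vitesse: v(t) = -30·t^5 - 25·t^4 + 4·t^3 - 9·t^2 + 4·t - 2. En utilisant v(t) = -30·t^5 - 25·t^4 + 4·t^3 - 9·t^2 + 4·t - 2 et en substituant t = 2, nous trouvons v = -1358.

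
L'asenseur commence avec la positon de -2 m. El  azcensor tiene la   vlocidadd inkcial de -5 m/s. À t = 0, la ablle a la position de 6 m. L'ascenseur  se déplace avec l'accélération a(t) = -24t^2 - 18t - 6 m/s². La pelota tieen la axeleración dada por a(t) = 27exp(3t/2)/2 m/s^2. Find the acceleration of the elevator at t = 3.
Using a(t) = -24·t^2 - 18·t - 6 and substituting t = 3, we find a = -276.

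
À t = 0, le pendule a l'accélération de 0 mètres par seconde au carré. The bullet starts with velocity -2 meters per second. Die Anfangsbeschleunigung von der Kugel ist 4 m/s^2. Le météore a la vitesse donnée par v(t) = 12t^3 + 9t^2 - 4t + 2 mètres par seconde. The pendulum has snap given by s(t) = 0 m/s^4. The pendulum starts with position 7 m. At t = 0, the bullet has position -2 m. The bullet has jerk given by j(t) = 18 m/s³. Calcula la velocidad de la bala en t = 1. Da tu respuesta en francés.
En partant du jerk j(t) = 18, nous prenons 2 primitives. La primitive du jerk, avec a(0) = 4, donne l'accélération: a(t) = 18·t + 4. L'intégrale de l'accélération est la vitesse. En utilisant v(0) = -2, nous obtenons v(t) = 9·t^2 + 4·t - 2. En utilisant v(t) = 9·t^2 + 4·t - 2 et en substituant t = 1, nous trouvons v = 11.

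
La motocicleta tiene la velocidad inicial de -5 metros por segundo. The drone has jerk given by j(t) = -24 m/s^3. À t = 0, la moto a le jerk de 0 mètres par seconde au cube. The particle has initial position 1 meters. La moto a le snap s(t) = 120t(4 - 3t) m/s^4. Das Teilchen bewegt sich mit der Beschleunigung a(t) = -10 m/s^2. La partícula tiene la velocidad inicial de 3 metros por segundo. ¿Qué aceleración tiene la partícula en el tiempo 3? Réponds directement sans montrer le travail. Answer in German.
Bei t = 3, a = -10.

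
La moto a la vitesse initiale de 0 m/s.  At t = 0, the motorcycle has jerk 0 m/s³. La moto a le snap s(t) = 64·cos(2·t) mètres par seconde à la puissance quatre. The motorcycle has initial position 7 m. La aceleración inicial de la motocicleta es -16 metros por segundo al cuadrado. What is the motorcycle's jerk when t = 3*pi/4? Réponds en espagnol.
Necesitamos integrar nuestra ecuación del snap s(t) = 64·cos(2·t) 1 vez. Integrando el snap y usando la condición inicial j(0) = 0, obtenemos j(t) = 32·sin(2·t). Usando j(t) = 32·sin(2·t) y sustituyendo t = 3*pi/4, encontramos j = -32.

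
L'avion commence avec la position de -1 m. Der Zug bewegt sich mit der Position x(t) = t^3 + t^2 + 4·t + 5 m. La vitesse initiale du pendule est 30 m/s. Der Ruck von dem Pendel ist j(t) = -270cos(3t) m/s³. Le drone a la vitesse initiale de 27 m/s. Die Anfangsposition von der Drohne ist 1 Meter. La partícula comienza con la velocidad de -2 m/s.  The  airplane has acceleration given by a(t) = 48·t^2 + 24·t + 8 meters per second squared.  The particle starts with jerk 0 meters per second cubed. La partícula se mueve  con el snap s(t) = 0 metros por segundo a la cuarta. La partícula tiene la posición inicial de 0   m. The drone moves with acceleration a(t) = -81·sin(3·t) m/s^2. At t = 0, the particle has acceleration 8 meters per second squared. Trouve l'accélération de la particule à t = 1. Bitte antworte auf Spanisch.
Necesitamos integrar nuestra ecuación del snap s(t) = 0 2 veces. Integrando el snap y usando la condición inicial j(0) = 0, obtenemos j(t) = 0. Integrando la sacudida y usando la condición inicial a(0) = 8, obtenemos a(t) = 8. Usando a(t) = 8 y sustituyendo t = 1, encontramos a = 8.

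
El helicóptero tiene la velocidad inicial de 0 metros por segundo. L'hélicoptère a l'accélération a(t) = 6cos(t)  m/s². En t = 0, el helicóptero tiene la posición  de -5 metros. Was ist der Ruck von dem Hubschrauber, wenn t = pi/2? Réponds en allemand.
Um dies zu lösen, müssen wir 1 Ableitung unserer Gleichung für die Beschleunigung a(t) = 6·cos(t) nehmen. Mit d/dt von a(t) finden wir j(t) = -6·sin(t). Mit j(t) = -6·sin(t) und Einsetzen von t = pi/2, finden wir j = -6.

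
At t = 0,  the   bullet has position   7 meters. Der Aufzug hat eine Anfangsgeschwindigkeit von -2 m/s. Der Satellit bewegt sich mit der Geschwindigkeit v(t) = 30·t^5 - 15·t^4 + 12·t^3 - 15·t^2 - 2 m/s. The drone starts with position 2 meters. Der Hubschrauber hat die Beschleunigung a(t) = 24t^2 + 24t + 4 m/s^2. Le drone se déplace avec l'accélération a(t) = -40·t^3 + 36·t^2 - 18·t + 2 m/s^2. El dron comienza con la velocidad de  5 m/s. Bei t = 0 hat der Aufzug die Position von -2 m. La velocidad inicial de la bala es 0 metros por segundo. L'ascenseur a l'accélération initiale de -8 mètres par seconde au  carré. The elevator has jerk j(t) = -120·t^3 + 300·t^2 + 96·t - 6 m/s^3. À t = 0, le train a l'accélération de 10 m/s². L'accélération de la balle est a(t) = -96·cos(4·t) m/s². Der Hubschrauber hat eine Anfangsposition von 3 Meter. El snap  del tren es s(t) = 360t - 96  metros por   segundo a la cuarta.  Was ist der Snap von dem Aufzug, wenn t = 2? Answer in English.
We must differentiate our jerk equation j(t) = -120·t^3 + 300·t^2 + 96·t - 6 1 time. Taking d/dt of j(t), we find s(t) = -360·t^2 + 600·t + 96. Using s(t) = -360·t^2 + 600·t + 96 and substituting t = 2, we find s = -144.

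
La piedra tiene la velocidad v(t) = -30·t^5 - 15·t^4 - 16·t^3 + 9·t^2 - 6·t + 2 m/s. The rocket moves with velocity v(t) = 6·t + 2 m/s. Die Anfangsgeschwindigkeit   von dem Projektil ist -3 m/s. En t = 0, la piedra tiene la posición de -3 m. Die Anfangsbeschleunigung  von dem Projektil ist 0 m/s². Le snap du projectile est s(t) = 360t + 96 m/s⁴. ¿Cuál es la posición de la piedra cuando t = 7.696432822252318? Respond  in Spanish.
Necesitamos integrar nuestra ecuación de la velocidad v(t) = -30·t^5 - 15·t^4 - 16·t^3 + 9·t^2 - 6·t + 2 1 vez. Tomando ∫v(t)dt y aplicando x(0) = -3, encontramos x(t) = -5·t^6 - 3·t^5 - 4·t^4 + 3·t^3 - 3·t^2 + 2·t - 3. De la ecuación de la posición x(t) = -5·t^6 - 3·t^5 - 4·t^4 + 3·t^3 - 3·t^2 + 2·t - 3, sustituimos t = 7.696432822252318 para obtener x = -1133066.97627340.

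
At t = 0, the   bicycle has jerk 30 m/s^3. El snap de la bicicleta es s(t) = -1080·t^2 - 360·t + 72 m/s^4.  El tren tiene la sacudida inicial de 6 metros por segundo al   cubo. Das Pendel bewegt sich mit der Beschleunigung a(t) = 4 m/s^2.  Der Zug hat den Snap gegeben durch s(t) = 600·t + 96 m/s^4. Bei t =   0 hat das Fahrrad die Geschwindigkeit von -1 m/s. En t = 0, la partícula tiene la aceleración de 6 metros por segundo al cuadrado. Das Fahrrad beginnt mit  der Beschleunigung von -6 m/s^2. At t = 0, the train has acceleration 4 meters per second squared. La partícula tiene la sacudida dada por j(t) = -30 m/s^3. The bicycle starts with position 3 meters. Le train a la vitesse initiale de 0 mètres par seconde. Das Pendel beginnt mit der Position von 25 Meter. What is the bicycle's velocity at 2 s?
We must find the integral of our snap equation s(t) = -1080·t^2 - 360·t + 72 3 times. Finding the antiderivative of s(t) and using j(0) = 30: j(t) = -360·t^3 - 180·t^2 + 72·t + 30. Finding the antiderivative of j(t) and using a(0) = -6: a(t) = -90·t^4 - 60·t^3 + 36·t^2 + 30·t - 6. Taking ∫a(t)dt and applying v(0) = -1, we find v(t) = -18·t^5 - 15·t^4 + 12·t^3 + 15·t^2 - 6·t - 1. From the given velocity equation v(t) = -18·t^5 - 15·t^4 + 12·t^3 + 15·t^2 - 6·t - 1, we substitute t = 2 to get v = -673.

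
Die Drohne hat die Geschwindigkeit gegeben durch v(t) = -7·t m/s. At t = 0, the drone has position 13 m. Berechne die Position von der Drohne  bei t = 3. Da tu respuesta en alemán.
Wir müssen unsere Gleichung für die Geschwindigkeit v(t) = -7·t 1-mal integrieren. Durch Integration von der Geschwindigkeit und Verwendung der Anfangsbedingung x(0) = 13, erhalten wir x(t) = 13 - 7·t^2/2. Wir haben die Position x(t) = 13 - 7·t^2/2. Durch Einsetzen von t = 3: x(3) = -37/2.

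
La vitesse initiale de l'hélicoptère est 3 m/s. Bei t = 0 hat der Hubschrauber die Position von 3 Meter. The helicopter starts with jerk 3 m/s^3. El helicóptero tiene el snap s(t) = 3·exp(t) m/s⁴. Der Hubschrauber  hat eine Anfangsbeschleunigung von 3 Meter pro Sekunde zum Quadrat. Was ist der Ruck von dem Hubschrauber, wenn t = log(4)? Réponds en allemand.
Um dies zu lösen, müssen wir 1 Integral unserer Gleichung für den Snap s(t) = 3·exp(t) finden. Die Stammfunktion von dem Snap ist der Ruck. Mit j(0) = 3 erhalten wir j(t) = 3·exp(t). Mit j(t) = 3·exp(t) und Einsetzen von t = log(4), finden wir j = 12.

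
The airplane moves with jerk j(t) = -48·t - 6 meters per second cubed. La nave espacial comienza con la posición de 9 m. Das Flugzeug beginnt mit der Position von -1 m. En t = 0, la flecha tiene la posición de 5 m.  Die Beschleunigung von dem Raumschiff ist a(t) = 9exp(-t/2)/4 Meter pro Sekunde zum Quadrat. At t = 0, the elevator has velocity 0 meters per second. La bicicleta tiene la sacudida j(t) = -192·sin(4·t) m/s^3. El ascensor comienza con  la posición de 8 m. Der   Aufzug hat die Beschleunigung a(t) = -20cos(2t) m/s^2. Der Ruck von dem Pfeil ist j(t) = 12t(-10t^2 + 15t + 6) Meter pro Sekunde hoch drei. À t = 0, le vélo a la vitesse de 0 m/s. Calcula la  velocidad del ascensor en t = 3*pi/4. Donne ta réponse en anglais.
Starting from acceleration a(t) = -20·cos(2·t), we take 1 antiderivative. Taking ∫a(t)dt and applying v(0) = 0, we find v(t) = -10·sin(2·t). From the given velocity equation v(t) = -10·sin(2·t), we substitute t = 3*pi/4 to get v = 10.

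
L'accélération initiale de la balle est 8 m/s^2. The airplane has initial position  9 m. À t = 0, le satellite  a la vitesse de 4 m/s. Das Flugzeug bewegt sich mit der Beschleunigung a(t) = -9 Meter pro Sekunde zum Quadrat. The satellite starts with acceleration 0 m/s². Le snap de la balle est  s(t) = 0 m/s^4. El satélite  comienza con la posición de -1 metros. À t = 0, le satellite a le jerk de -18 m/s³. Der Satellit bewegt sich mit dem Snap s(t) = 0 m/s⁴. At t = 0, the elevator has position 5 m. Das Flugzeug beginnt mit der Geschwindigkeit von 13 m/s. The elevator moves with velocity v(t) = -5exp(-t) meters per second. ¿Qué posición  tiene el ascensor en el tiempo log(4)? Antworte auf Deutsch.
Um dies zu lösen, müssen wir 1 Stammfunktion unserer Gleichung für die Geschwindigkeit v(t) = -5·exp(-t) finden. Das Integral von der Geschwindigkeit, mit x(0) = 5, ergibt die Position: x(t) = 5·exp(-t). Wir haben die Position x(t) = 5·exp(-t). Durch Einsetzen von t = log(4): x(log(4)) = 5/4.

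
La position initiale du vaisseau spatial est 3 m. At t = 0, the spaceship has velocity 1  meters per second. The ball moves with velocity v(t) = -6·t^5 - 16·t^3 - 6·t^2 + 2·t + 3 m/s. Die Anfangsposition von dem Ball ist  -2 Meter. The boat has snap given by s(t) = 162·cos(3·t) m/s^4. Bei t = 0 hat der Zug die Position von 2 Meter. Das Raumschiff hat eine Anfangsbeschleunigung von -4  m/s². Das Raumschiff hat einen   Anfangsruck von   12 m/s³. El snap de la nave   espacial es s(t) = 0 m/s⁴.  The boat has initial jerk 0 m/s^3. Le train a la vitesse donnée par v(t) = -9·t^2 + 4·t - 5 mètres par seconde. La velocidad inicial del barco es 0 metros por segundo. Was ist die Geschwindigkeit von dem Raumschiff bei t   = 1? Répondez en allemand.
Wir müssen unsere Gleichung für den Snap s(t) = 0 3-mal integrieren. Die Stammfunktion von dem Snap, mit j(0) = 12, ergibt den Ruck: j(t) = 12. Durch Integration von dem Ruck und Verwendung der Anfangsbedingung a(0) = -4, erhalten wir a(t) = 12·t - 4. Das Integral von der Beschleunigung, mit v(0) = 1, ergibt die Geschwindigkeit: v(t) = 6·t^2 - 4·t + 1. Mit v(t) = 6·t^2 - 4·t + 1 und Einsetzen von t = 1, finden wir v = 3.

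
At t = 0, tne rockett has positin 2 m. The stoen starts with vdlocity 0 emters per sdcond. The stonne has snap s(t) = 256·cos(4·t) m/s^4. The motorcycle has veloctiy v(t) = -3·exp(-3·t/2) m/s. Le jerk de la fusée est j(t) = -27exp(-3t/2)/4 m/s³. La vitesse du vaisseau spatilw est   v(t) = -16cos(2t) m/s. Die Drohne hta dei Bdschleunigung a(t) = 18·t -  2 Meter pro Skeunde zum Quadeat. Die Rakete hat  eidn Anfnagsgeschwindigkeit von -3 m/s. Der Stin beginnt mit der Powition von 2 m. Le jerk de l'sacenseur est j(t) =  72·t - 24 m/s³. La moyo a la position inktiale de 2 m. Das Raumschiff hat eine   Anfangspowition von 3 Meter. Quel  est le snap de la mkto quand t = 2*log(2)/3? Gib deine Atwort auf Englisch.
To solve this, we need to take 3 derivatives of our velocity equation v(t) = -3·exp(-3·t/2). The derivative of velocity gives acceleration: a(t) = 9·exp(-3·t/2)/2. The derivative of acceleration gives jerk: j(t) = -27·exp(-3·t/2)/4. The derivative of jerk gives snap: s(t) = 81·exp(-3·t/2)/8. From the given snap equation s(t) = 81·exp(-3·t/2)/8, we substitute t = 2*log(2)/3 to get s = 81/16.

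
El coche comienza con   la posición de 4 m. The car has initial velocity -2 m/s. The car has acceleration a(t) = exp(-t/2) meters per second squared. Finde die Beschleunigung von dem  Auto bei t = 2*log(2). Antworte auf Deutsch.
Wir haben die Beschleunigung a(t) = exp(-t/2). Durch Einsetzen von t = 2*log(2): a(2*log(2)) = 1/2.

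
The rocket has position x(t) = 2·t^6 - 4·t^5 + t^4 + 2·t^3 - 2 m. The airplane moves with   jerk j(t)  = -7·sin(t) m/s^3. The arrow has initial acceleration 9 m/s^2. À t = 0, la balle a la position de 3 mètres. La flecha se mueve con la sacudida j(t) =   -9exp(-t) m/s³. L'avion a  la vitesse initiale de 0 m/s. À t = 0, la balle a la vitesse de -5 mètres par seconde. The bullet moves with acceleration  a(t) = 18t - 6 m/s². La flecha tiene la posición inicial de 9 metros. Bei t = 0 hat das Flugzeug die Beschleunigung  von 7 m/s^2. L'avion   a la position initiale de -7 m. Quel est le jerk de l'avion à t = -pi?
Nous avons le jerk j(t) = -7·sin(t). En substituant t = -pi: j(-pi) = 0.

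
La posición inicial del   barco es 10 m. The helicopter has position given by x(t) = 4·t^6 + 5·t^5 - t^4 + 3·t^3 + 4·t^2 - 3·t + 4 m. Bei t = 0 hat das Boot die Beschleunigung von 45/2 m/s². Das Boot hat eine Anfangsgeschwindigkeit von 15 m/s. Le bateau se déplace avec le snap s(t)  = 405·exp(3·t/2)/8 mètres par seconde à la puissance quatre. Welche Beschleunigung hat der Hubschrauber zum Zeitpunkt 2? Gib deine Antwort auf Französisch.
En partant de la position x(t) = 4·t^6 + 5·t^5 - t^4 + 3·t^3 + 4·t^2 - 3·t + 4, nous prenons 2 dérivées. En dérivant la position, nous obtenons la vitesse: v(t) = 24·t^5 + 25·t^4 - 4·t^3 + 9·t^2 + 8·t - 3. La dérivée de la vitesse donne l'accélération: a(t) = 120·t^4 + 100·t^3 - 12·t^2 + 18·t + 8. En utilisant a(t) = 120·t^4 + 100·t^3 - 12·t^2 + 18·t + 8 et en substituant t = 2, nous trouvons a = 2716.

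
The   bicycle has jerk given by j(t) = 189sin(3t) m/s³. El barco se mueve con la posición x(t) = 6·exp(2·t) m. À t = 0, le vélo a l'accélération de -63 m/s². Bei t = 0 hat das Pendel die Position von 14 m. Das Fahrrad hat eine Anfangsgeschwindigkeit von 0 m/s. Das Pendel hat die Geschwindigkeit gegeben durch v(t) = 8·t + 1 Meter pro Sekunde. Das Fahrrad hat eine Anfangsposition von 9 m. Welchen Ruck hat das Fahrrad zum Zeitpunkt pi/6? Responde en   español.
Tenemos la sacudida j(t) = 189·sin(3·t). Sustituyendo t = pi/6: j(pi/6) = 189.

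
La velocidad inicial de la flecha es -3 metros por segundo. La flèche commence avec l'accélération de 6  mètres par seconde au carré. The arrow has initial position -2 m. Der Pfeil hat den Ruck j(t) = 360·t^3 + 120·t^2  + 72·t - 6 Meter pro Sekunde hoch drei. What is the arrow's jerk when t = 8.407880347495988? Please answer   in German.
Aus der Gleichung für den Ruck j(t) = 360·t^3 + 120·t^2 + 72·t - 6, setzen wir t = 8.407880347495988 ein und erhalten j = 223056.985468673.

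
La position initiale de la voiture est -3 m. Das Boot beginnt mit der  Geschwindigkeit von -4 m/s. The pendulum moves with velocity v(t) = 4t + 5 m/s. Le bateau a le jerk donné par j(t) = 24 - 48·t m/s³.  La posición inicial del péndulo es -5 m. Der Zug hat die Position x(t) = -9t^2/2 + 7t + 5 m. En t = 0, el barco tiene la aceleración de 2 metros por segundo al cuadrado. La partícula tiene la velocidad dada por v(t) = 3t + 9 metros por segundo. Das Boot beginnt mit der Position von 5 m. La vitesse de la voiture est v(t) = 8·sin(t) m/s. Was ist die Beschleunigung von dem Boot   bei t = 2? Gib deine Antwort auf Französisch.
Nous devons intégrer notre équation du jerk j(t) = 24 - 48·t 1 fois. En prenant ∫j(t)dt et en appliquant a(0) = 2, nous trouvons a(t) = -24·t^2 + 24·t + 2. De l'équation de l'accélération a(t) = -24·t^2 + 24·t + 2, nous substituons t = 2 pour obtenir a = -46.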